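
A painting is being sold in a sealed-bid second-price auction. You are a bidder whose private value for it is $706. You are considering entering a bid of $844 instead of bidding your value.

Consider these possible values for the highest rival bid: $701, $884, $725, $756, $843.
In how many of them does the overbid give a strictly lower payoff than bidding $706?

3

The deviation hurts exactly when the highest competing bid lies strictly between $706 and $844 — overbidding then wins at a price above your value.
$701: below both → same outcome either way.
$884: above both → same outcome either way.
$725: inside the interval → strictly worse (loss $19).
$756: inside the interval → strictly worse (loss $50).
$843: inside the interval → strictly worse (loss $137).
Count: 3.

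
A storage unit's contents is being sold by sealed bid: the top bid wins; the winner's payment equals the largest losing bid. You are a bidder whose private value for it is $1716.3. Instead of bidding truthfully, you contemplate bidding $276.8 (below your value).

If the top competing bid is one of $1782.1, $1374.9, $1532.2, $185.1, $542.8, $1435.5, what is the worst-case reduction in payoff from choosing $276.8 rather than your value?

$1782.1: same outcome either way → loss $0.
$1374.9: truthful gives $341.4, deviation gives $0 → loss $341.4.
$1532.2: truthful gives $184.1, deviation gives $0 → loss $184.1.
$185.1: same outcome either way → loss $0.
$542.8: truthful gives $1173.5, deviation gives $0 → loss $1173.5.
$1435.5: truthful gives $280.8, deviation gives $0 → loss $280.8.
Maximum loss: $1173.5.

$1173.5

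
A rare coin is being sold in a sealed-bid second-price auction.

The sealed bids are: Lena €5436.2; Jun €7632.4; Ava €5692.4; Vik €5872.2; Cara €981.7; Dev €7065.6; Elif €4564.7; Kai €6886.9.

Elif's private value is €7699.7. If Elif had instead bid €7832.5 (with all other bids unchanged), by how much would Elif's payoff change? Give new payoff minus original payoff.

€67.3

The highest bid among the other bidders is €7632.4; Elif's bid doesn't change that.
Original bid €4564.7: Elif is not highest (top rival bid is €7632.4); payoff €0.
Alternative bid €7832.5: Elif is highest, pays the top rival bid €7632.4; payoff €7699.7 − €7632.4 = €67.3.
Change in payoff = €67.3 − (€0) = €67.3.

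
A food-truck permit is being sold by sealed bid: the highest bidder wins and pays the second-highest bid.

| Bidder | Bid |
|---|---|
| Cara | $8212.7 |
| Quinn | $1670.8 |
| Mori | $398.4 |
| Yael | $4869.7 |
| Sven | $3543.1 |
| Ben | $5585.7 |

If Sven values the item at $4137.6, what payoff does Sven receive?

$0

Highest bid: Cara at $8212.7, so Cara wins.
Second-highest bid: Ben at $5585.7 — that is the price the winner pays.
Sven did not win, so Sven pays nothing and receives nothing: payoff $0.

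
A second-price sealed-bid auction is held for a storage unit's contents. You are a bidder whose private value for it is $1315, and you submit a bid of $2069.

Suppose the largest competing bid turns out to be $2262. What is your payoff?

Your bid $2069 is below the highest competing bid $2262, so you lose.
A losing bidder pays nothing and receives nothing: payoff = $0.

$0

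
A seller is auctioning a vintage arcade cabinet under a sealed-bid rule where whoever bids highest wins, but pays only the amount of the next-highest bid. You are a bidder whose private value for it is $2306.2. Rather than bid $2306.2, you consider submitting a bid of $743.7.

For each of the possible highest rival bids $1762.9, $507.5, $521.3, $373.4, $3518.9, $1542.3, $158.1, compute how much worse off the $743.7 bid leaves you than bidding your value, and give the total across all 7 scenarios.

$1307.2

The deviation costs you only when the competing bid falls strictly between $743.7 and $2306.2; elsewhere both bids give the same outcome.
$1762.9: truthful payoff $543.3, deviation payoff $0 → loss $543.3.
$507.5: outcomes coincide → loss $0.
$521.3: outcomes coincide → loss $0.
$373.4: outcomes coincide → loss $0.
$3518.9: outcomes coincide → loss $0.
$1542.3: truthful payoff $763.9, deviation payoff $0 → loss $763.9.
$158.1: outcomes coincide → loss $0.
Total loss = $543.3 + $763.9 = $1307.2.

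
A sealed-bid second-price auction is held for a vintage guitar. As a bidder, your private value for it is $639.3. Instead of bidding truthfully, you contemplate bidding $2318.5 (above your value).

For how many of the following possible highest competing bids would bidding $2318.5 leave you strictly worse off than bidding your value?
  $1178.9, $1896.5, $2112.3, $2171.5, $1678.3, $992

The deviation hurts exactly when the highest competing bid lies strictly between $639.3 and $2318.5 — overbidding then wins at a price above your value.
$1178.9: inside the interval → strictly worse (loss $539.6).
$1896.5: inside the interval → strictly worse (loss $1257.2).
$2112.3: inside the interval → strictly worse (loss $1473).
$2171.5: inside the interval → strictly worse (loss $1532.2).
$1678.3: inside the interval → strictly worse (loss $1039).
$992: inside the interval → strictly worse (loss $352.7).
Count: 6.

6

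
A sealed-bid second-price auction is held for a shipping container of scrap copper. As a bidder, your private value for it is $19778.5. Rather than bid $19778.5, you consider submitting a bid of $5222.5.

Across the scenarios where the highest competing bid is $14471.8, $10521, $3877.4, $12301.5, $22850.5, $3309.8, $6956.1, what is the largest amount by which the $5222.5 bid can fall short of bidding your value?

$14471.8: truthful gives $5306.7, deviation gives $0 → loss $5306.7.
$10521: truthful gives $9257.5, deviation gives $0 → loss $9257.5.
$3877.4: same outcome either way → loss $0.
$12301.5: truthful gives $7477, deviation gives $0 → loss $7477.
$22850.5: same outcome either way → loss $0.
$3309.8: same outcome either way → loss $0.
$6956.1: truthful gives $12822.4, deviation gives $0 → loss $12822.4.
Maximum loss: $12822.4.

$12822.4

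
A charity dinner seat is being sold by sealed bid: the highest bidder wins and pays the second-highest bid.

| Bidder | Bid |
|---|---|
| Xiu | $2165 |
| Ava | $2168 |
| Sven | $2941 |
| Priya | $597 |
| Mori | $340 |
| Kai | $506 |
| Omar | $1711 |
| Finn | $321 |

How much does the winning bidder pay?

$2168

Highest bid: Sven at $2941, so Sven wins.
Second-highest bid: Ava at $2168 — that is the price the winner pays.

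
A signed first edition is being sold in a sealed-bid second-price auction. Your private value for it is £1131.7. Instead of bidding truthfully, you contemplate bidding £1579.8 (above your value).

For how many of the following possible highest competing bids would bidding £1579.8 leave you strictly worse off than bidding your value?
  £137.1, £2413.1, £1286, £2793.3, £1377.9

2

The deviation hurts exactly when the highest competing bid lies strictly between £1131.7 and £1579.8 — overbidding then wins at a price above your value.
£137.1: below both → same outcome either way.
£2413.1: above both → same outcome either way.
£1286: inside the interval → strictly worse (loss £154.3).
£2793.3: above both → same outcome either way.
£1377.9: inside the interval → strictly worse (loss £246.2).
Count: 2.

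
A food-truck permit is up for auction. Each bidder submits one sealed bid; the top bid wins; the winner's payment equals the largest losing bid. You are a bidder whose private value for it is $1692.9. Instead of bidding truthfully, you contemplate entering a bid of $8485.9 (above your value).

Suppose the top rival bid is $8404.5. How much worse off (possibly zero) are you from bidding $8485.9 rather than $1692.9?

$6711.6

Bidding your value $1692.9: you lose (since $1692.9 < $8404.5). Payoff $0.
Bidding $8485.9: you win and pay $8404.5. Payoff $1692.9 − $8404.5 = −$6711.6.
The competing bid $8404.5 lies between your value and your inflated bid, so overbidding wins an item priced above your value.
Loss from deviating = $0 − (−$6711.6) = $6711.6.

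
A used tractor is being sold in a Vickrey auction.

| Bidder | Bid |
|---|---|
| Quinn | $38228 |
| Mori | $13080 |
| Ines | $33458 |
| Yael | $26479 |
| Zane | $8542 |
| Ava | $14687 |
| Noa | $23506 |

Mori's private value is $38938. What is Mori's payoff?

$0

Highest bid: Quinn at $38228, so Quinn wins.
Second-highest bid: Ines at $33458 — that is the price the winner pays.
Mori did not win, so Mori pays nothing and receives nothing: payoff $0.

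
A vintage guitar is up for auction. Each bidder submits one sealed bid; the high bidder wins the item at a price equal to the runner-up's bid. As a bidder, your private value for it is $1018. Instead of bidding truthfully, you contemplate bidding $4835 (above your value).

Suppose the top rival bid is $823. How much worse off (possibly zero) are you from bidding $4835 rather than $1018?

$0

Bidding your value $1018: you win (since $1018 > $823) and pay $823. Payoff $195.
Bidding $4835: you win and pay $823. Payoff $1018 − $823 = $195.
Difference = $195 − $195 = $0; both bids lead to the same outcome because the competing bid is below both your value and your alternative bid.
Truthful bidding weakly dominates here: raising your bid can only win items priced above your value, and lowering it can only forfeit items priced below.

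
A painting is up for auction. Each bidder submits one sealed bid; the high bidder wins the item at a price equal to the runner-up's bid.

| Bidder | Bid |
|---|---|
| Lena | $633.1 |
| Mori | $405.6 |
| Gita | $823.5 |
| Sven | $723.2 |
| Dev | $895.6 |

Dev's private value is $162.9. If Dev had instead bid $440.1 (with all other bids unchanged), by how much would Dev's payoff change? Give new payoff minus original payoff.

$660.6

The highest bid among the other bidders is $823.5; Dev's bid doesn't change that.
Original bid $895.6: Dev is highest, pays the top rival bid $823.5; payoff $162.9 − $823.5 = −$660.6.
Alternative bid $440.1: Dev is not highest (top rival bid is $823.5); payoff $0.
Change in payoff = $0 − (−$660.6) = $660.6.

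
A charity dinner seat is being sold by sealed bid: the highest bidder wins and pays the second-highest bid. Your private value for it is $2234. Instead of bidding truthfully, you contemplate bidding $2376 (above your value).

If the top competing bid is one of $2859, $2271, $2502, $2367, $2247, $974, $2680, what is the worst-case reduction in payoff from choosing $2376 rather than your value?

$133

$2859: same outcome either way → loss $0.
$2271: truthful gives $0, deviation gives −$37 → loss $37.
$2502: same outcome either way → loss $0.
$2367: truthful gives $0, deviation gives −$133 → loss $133.
$2247: truthful gives $0, deviation gives −$13 → loss $13.
$974: same outcome either way → loss $0.
$2680: same outcome either way → loss $0.
Maximum loss: $133.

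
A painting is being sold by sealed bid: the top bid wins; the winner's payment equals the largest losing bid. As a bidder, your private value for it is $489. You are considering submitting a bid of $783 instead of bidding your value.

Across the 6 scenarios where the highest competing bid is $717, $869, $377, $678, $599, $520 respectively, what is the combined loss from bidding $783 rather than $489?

The deviation costs you only when the competing bid falls strictly between $489 and $783; elsewhere both bids give the same outcome.
$717: truthful payoff $0, deviation payoff −$228 → loss $228.
$869: outcomes coincide → loss $0.
$377: outcomes coincide → loss $0.
$678: truthful payoff $0, deviation payoff −$189 → loss $189.
$599: truthful payoff $0, deviation payoff −$110 → loss $110.
$520: truthful payoff $0, deviation payoff −$31 → loss $31.
Total loss = $228 + $189 + $110 + $31 = $558.
Because the price is fixed by the runner-up's bid, deviating from your value can only change a good outcome into a bad one — never the reverse.

$558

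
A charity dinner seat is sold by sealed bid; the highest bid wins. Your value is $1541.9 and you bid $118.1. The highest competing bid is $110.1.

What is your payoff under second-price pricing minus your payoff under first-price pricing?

$8

You have the highest bid, so you win under either rule.
Second-price: pay $110.1 → payoff $1431.8.
First-price: pay your own bid $118.1 → payoff $1423.8.
Difference = $1431.8 − ($1423.8) = $8.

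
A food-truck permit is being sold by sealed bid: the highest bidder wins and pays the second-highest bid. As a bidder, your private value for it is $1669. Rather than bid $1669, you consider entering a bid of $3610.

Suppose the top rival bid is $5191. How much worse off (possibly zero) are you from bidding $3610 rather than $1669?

$0

Bidding your value $1669: you lose (since $1669 < $5191). Payoff $0.
Bidding $3610: you lose. Payoff $0.
Difference = $0 − $0 = $0; both bids lead to the same outcome because the competing bid is above both your value and your alternative bid.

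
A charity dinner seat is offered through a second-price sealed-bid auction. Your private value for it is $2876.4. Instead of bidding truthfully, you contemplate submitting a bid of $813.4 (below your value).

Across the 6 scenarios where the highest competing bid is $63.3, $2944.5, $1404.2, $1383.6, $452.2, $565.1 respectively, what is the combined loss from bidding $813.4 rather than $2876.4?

The deviation costs you only when the competing bid falls strictly between $813.4 and $2876.4; elsewhere both bids give the same outcome.
$63.3: outcomes coincide → loss $0.
$2944.5: outcomes coincide → loss $0.
$1404.2: truthful payoff $1472.2, deviation payoff $0 → loss $1472.2.
$1383.6: truthful payoff $1492.8, deviation payoff $0 → loss $1492.8.
$452.2: outcomes coincide → loss $0.
$565.1: outcomes coincide → loss $0.
Total loss = $1472.2 + $1492.8 = $2965.

$2965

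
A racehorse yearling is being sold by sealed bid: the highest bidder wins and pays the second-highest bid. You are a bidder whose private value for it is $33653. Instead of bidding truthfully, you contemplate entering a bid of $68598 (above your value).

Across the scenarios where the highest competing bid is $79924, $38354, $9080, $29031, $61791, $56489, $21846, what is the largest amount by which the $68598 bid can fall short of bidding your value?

$28138

$79924: same outcome either way → loss $0.
$38354: truthful gives $0, deviation gives −$4701 → loss $4701.
$9080: same outcome either way → loss $0.
$29031: same outcome either way → loss $0.
$61791: truthful gives $0, deviation gives −$28138 → loss $28138.
$56489: truthful gives $0, deviation gives −$22836 → loss $22836.
$21846: same outcome either way → loss $0.
Maximum loss: $28138.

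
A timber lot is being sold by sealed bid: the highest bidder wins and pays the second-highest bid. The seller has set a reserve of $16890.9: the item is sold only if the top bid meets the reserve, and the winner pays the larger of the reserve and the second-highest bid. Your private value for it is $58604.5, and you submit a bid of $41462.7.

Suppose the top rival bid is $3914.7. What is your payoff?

Your bid $41462.7 is the highest and exceeds the reserve.
Price = max(second-highest bid, reserve) = max($3914.7, $16890.9) = $16890.9.
Payoff = $58604.5 − $16890.9 = $41713.6.

$41713.6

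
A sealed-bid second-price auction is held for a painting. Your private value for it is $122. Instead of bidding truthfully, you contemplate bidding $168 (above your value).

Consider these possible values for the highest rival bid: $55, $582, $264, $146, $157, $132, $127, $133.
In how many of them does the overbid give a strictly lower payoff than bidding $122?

5

The deviation hurts exactly when the highest competing bid lies strictly between $122 and $168 — overbidding then wins at a price above your value.
$55: below both → same outcome either way.
$582: above both → same outcome either way.
$264: above both → same outcome either way.
$146: inside the interval → strictly worse (loss $24).
$157: inside the interval → strictly worse (loss $35).
$132: inside the interval → strictly worse (loss $10).
$127: inside the interval → strictly worse (loss $5).
$133: inside the interval → strictly worse (loss $11).
Count: 5.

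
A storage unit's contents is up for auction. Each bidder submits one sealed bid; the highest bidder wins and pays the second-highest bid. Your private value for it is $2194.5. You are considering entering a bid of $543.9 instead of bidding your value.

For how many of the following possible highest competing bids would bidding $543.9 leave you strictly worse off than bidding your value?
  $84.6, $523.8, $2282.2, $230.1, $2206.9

0

The deviation hurts exactly when the highest competing bid lies strictly between $543.9 and $2194.5 — underbidding then forfeits a profitable win.
$84.6: below both → same outcome either way.
$523.8: below both → same outcome either way.
$2282.2: above both → same outcome either way.
$230.1: below both → same outcome either way.
$2206.9: above both → same outcome either way.
Count: 0.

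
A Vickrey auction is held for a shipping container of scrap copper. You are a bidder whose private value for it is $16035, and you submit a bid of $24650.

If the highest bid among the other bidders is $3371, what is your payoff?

$12664

Your bid $24650 exceeds the highest competing bid $3371, so you win.
In a second-price auction the winner pays the second-highest bid, $3371.
Payoff = value − price = $16035 − $3371 = $12664.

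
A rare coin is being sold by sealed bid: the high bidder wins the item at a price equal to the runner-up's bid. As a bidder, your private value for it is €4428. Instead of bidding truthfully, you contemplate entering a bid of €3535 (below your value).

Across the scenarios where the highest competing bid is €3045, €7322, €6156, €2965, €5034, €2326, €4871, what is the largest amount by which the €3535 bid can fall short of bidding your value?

€0

€3045: same outcome either way → loss €0.
€7322: same outcome either way → loss €0.
€6156: same outcome either way → loss €0.
€2965: same outcome either way → loss €0.
€5034: same outcome either way → loss €0.
€2326: same outcome either way → loss €0.
€4871: same outcome either way → loss €0.
Maximum loss: €0.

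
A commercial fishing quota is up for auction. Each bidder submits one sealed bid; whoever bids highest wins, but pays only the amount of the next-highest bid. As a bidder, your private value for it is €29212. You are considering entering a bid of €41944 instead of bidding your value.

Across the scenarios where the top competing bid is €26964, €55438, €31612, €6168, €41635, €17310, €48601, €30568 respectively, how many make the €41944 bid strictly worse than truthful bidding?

3

The deviation hurts exactly when the highest competing bid lies strictly between €29212 and €41944 — overbidding then wins at a price above your value.
€26964: below both → same outcome either way.
€55438: above both → same outcome either way.
€31612: inside the interval → strictly worse (loss €2400).
€6168: below both → same outcome either way.
€41635: inside the interval → strictly worse (loss €12423).
€17310: below both → same outcome either way.
€48601: above both → same outcome either way.
€30568: inside the interval → strictly worse (loss €1356).
Count: 3.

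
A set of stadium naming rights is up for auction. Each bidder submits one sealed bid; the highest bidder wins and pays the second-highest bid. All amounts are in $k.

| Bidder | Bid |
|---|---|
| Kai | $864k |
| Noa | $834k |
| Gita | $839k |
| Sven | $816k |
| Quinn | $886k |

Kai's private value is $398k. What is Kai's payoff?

$0k

Highest bid: Quinn at $886k, so Quinn wins.
Second-highest bid: Kai at $864k — that is the price the winner pays.
Kai did not win, so Kai pays nothing and receives nothing: payoff $0k.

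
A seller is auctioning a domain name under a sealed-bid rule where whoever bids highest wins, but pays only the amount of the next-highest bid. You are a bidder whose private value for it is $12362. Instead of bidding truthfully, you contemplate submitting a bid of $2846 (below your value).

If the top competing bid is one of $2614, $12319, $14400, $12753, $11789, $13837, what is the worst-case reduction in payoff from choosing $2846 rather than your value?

$2614: same outcome either way → loss $0.
$12319: truthful gives $43, deviation gives $0 → loss $43.
$14400: same outcome either way → loss $0.
$12753: same outcome either way → loss $0.
$11789: truthful gives $573, deviation gives $0 → loss $573.
$13837: same outcome either way → loss $0.
Maximum loss: $573.

$573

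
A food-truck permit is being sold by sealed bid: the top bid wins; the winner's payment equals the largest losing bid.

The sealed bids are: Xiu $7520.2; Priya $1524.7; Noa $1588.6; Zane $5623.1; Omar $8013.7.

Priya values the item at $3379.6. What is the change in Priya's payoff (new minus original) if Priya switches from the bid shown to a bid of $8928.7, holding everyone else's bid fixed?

−$4634.1

The highest bid among the other bidders is $8013.7; Priya's bid doesn't change that.
Original bid $1524.7: Priya is not highest (top rival bid is $8013.7); payoff $0.
Alternative bid $8928.7: Priya is highest, pays the top rival bid $8013.7; payoff $3379.6 − $8013.7 = −$4634.1.
Change in payoff = −$4634.1 − ($0) = −$4634.1.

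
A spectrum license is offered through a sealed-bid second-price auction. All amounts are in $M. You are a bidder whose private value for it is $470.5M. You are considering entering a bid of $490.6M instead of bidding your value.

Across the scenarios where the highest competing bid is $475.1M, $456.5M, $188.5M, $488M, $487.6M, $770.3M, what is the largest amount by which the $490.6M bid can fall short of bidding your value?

$475.1M: truthful gives $0M, deviation gives −$4.6M → loss $4.6M.
$456.5M: same outcome either way → loss $0M.
$188.5M: same outcome either way → loss $0M.
$488M: truthful gives $0M, deviation gives −$17.5M → loss $17.5M.
$487.6M: truthful gives $0M, deviation gives −$17.1M → loss $17.1M.
$770.3M: same outcome either way → loss $0M.
Maximum loss: $17.5M.

$17.5M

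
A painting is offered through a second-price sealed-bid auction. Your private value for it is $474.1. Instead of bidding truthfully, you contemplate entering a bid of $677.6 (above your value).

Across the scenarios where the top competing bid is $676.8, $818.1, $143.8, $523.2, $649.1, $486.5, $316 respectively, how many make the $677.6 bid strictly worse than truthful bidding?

4

The deviation hurts exactly when the highest competing bid lies strictly between $474.1 and $677.6 — overbidding then wins at a price above your value.
$676.8: inside the interval → strictly worse (loss $202.7).
$818.1: above both → same outcome either way.
$143.8: below both → same outcome either way.
$523.2: inside the interval → strictly worse (loss $49.1).
$649.1: inside the interval → strictly worse (loss $175).
$486.5: inside the interval → strictly worse (loss $12.4).
$316: below both → same outcome either way.
Count: 4.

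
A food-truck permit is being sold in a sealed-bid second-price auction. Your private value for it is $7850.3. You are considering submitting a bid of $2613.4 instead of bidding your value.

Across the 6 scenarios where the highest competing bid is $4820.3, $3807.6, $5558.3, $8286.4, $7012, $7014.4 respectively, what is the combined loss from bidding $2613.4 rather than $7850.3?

$11038.9

The deviation costs you only when the competing bid falls strictly between $2613.4 and $7850.3; elsewhere both bids give the same outcome.
$4820.3: truthful payoff $3030, deviation payoff $0 → loss $3030.
$3807.6: truthful payoff $4042.7, deviation payoff $0 → loss $4042.7.
$5558.3: truthful payoff $2292, deviation payoff $0 → loss $2292.
$8286.4: outcomes coincide → loss $0.
$7012: truthful payoff $838.3, deviation payoff $0 → loss $838.3.
$7014.4: truthful payoff $835.9, deviation payoff $0 → loss $835.9.
Total loss = $3030 + $4042.7 + $2292 + $838.3 + $835.9 = $11038.9.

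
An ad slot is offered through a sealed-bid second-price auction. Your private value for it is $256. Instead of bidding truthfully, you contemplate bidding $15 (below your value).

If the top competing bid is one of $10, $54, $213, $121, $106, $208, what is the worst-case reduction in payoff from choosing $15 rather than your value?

$202

$10: same outcome either way → loss $0.
$54: truthful gives $202, deviation gives $0 → loss $202.
$213: truthful gives $43, deviation gives $0 → loss $43.
$121: truthful gives $135, deviation gives $0 → loss $135.
$106: truthful gives $150, deviation gives $0 → loss $150.
$208: truthful gives $48, deviation gives $0 → loss $48.
Maximum loss: $202.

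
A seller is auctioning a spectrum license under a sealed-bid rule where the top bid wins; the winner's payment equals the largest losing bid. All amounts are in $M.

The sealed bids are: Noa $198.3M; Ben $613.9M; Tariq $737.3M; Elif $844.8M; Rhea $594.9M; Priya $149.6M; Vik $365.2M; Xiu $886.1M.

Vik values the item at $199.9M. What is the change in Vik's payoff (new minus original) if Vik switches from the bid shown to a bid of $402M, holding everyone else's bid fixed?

$0M

The highest bid among the other bidders is $886.1M; Vik's bid doesn't change that.
Original bid $365.2M: Vik is not highest (top rival bid is $886.1M); payoff $0M.
Alternative bid $402M: Vik is not highest (top rival bid is $886.1M); payoff $0M.
Change in payoff = $0M − ($0M) = $0M.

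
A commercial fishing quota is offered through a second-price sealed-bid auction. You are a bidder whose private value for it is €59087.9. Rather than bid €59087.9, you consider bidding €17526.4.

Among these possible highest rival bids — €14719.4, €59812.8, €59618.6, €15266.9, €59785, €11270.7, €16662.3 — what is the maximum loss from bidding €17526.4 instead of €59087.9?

€14719.4: same outcome either way → loss €0.
€59812.8: same outcome either way → loss €0.
€59618.6: same outcome either way → loss €0.
€15266.9: same outcome either way → loss €0.
€59785: same outcome either way → loss €0.
€11270.7: same outcome either way → loss €0.
€16662.3: same outcome either way → loss €0.
Maximum loss: €0.

€0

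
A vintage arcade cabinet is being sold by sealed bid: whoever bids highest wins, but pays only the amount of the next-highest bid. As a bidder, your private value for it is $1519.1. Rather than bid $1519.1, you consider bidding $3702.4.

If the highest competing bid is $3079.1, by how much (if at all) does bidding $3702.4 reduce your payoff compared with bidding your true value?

$1560

Bidding your value $1519.1: you lose (since $1519.1 < $3079.1). Payoff $0.
Bidding $3702.4: you win and pay $3079.1. Payoff $1519.1 − $3079.1 = −$1560.
The competing bid $3079.1 lies between your value and your inflated bid, so overbidding wins an item priced above your value.
Loss from deviating = $0 − (−$1560) = $1560.
In a second-price auction your bid sets only whether you win, not what you pay, so bidding your true value is weakly dominant.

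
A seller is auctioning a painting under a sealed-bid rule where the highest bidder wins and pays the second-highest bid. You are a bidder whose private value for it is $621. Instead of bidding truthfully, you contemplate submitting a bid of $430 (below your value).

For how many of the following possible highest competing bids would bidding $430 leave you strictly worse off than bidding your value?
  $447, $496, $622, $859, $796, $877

The deviation hurts exactly when the highest competing bid lies strictly between $430 and $621 — underbidding then forfeits a profitable win.
$447: inside the interval → strictly worse (loss $174).
$496: inside the interval → strictly worse (loss $125).
$622: above both → same outcome either way.
$859: above both → same outcome either way.
$796: above both → same outcome either way.
$877: above both → same outcome either way.
Count: 2.

2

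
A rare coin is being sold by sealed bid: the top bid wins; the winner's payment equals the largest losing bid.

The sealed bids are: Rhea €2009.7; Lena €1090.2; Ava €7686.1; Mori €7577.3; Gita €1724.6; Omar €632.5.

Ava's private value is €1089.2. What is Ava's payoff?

−€6488.1

Highest bid: Ava at €7686.1, so Ava wins.
Second-highest bid: Mori at €7577.3 — that is the price the winner pays.
Ava's payoff = value − price = €1089.2 − €7577.3 = −€6488.1.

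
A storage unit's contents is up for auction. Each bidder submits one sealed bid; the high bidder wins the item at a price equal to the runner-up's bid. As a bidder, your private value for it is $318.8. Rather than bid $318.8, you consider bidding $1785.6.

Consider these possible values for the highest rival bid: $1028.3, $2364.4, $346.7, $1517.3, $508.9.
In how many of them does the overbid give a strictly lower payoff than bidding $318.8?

4

The deviation hurts exactly when the highest competing bid lies strictly between $318.8 and $1785.6 — overbidding then wins at a price above your value.
$1028.3: inside the interval → strictly worse (loss $709.5).
$2364.4: above both → same outcome either way.
$346.7: inside the interval → strictly worse (loss $27.9).
$1517.3: inside the interval → strictly worse (loss $1198.5).
$508.9: inside the interval → strictly worse (loss $190.1).
Count: 4.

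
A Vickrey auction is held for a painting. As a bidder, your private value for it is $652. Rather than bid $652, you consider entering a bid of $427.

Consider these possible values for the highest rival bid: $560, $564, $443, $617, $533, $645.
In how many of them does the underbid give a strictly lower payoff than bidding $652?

The deviation hurts exactly when the highest competing bid lies strictly between $427 and $652 — underbidding then forfeits a profitable win.
$560: inside the interval → strictly worse (loss $92).
$564: inside the interval → strictly worse (loss $88).
$443: inside the interval → strictly worse (loss $209).
$617: inside the interval → strictly worse (loss $35).
$533: inside the interval → strictly worse (loss $119).
$645: inside the interval → strictly worse (loss $7).
Count: 6.

6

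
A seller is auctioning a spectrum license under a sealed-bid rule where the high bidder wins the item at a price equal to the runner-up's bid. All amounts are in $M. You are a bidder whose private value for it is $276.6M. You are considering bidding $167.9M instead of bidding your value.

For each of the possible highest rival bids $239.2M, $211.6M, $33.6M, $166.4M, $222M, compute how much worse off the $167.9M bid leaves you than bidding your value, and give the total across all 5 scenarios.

The deviation costs you only when the competing bid falls strictly between $167.9M and $276.6M; elsewhere both bids give the same outcome.
$239.2M: truthful payoff $37.4M, deviation payoff $0M → loss $37.4M.
$211.6M: truthful payoff $65M, deviation payoff $0M → loss $65M.
$33.6M: outcomes coincide → loss $0M.
$166.4M: outcomes coincide → loss $0M.
$222M: truthful payoff $54.6M, deviation payoff $0M → loss $54.6M.
Total loss = $37.4M + $65M + $54.6M = $157M.

$157M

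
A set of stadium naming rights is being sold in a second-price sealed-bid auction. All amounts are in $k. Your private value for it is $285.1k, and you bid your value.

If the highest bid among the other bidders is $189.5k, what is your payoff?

Your bid $285.1k exceeds the highest competing bid $189.5k, so you win.
In a second-price auction the winner pays the second-highest bid, $189.5k.
Payoff = value − price = $285.1k − $189.5k = $95.6k.

$95.6k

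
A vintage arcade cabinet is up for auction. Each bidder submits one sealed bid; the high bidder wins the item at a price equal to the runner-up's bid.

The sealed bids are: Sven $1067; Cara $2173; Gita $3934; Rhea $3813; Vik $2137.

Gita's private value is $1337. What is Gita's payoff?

Highest bid: Gita at $3934, so Gita wins.
Second-highest bid: Rhea at $3813 — that is the price the winner pays.
Gita's payoff = value − price = $1337 − $3813 = −$2476.

−$2476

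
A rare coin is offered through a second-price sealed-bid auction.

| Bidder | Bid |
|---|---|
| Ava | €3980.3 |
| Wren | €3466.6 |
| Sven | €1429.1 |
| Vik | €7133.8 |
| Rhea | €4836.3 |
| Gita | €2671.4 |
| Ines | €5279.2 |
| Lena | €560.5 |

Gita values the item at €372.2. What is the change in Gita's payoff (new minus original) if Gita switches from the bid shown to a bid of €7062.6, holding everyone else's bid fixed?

The highest bid among the other bidders is €7133.8; Gita's bid doesn't change that.
Original bid €2671.4: Gita is not highest (top rival bid is €7133.8); payoff €0.
Alternative bid €7062.6: Gita is not highest (top rival bid is €7133.8); payoff €0.
Change in payoff = €0 − (€0) = €0.

€0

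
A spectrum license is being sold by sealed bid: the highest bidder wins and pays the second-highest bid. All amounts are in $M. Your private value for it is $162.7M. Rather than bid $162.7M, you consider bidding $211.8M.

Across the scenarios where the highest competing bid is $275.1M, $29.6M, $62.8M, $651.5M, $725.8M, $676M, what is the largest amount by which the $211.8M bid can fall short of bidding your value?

$0M

$275.1M: same outcome either way → loss $0M.
$29.6M: same outcome either way → loss $0M.
$62.8M: same outcome either way → loss $0M.
$651.5M: same outcome either way → loss $0M.
$725.8M: same outcome either way → loss $0M.
$676M: same outcome either way → loss $0M.
Maximum loss: $0M.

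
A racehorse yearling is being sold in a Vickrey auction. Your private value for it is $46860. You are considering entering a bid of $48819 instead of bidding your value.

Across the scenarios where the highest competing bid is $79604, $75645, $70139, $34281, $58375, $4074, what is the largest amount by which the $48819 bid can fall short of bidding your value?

$0

$79604: same outcome either way → loss $0.
$75645: same outcome either way → loss $0.
$70139: same outcome either way → loss $0.
$34281: same outcome either way → loss $0.
$58375: same outcome either way → loss $0.
$4074: same outcome either way → loss $0.
Maximum loss: $0.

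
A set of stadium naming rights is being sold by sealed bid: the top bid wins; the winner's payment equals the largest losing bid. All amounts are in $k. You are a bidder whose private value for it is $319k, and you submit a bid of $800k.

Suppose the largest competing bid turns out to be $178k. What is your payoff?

$141k

Your bid $800k exceeds the highest competing bid $178k, so you win.
In a second-price auction the winner pays the second-highest bid, $178k.
Payoff = value − price = $319k − $178k = $141k.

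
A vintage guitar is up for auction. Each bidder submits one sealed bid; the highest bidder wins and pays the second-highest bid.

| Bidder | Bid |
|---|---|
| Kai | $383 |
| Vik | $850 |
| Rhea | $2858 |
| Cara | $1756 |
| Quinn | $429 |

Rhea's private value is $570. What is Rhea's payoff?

−$1186

Highest bid: Rhea at $2858, so Rhea wins.
Second-highest bid: Cara at $1756 — that is the price the winner pays.
Rhea's payoff = value − price = $570 − $1756 = −$1186.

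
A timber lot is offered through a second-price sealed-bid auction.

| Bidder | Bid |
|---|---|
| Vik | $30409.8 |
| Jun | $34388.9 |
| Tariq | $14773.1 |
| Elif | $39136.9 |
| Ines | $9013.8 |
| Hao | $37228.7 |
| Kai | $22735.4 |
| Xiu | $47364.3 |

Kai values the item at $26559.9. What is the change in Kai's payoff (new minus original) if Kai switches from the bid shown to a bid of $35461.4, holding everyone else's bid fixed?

The highest bid among the other bidders is $47364.3; Kai's bid doesn't change that.
Original bid $22735.4: Kai is not highest (top rival bid is $47364.3); payoff $0.
Alternative bid $35461.4: Kai is not highest (top rival bid is $47364.3); payoff $0.
Change in payoff = $0 − ($0) = $0.

$0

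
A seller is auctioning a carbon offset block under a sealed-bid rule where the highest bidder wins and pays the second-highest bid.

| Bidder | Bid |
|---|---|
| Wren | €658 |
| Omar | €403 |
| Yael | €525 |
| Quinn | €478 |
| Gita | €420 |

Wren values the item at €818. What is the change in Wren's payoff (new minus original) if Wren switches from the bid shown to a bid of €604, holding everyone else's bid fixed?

€0

The highest bid among the other bidders is €525; Wren's bid doesn't change that.
Original bid €658: Wren is highest, pays the top rival bid €525; payoff €818 − €525 = €293.
Alternative bid €604: Wren is highest, pays the top rival bid €525; payoff €818 − €525 = €293.
Change in payoff = €293 − (€293) = €0.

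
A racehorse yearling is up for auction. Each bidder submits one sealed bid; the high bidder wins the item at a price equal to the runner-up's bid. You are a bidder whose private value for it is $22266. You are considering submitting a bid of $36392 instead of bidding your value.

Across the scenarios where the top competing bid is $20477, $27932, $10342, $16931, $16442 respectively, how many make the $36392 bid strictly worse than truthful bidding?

1

The deviation hurts exactly when the highest competing bid lies strictly between $22266 and $36392 — overbidding then wins at a price above your value.
$20477: below both → same outcome either way.
$27932: inside the interval → strictly worse (loss $5666).
$10342: below both → same outcome either way.
$16931: below both → same outcome either way.
$16442: below both → same outcome either way.
Count: 1.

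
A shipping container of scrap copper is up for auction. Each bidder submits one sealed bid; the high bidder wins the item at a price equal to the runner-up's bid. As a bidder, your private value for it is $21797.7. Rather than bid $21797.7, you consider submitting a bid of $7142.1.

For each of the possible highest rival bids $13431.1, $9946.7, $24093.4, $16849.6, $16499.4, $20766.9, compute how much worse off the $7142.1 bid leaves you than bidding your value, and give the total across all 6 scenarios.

$31494.8

The deviation costs you only when the competing bid falls strictly between $7142.1 and $21797.7; elsewhere both bids give the same outcome.
$13431.1: truthful payoff $8366.6, deviation payoff $0 → loss $8366.6.
$9946.7: truthful payoff $11851, deviation payoff $0 → loss $11851.
$24093.4: outcomes coincide → loss $0.
$16849.6: truthful payoff $4948.1, deviation payoff $0 → loss $4948.1.
$16499.4: truthful payoff $5298.3, deviation payoff $0 → loss $5298.3.
$20766.9: truthful payoff $1030.8, deviation payoff $0 → loss $1030.8.
Total loss = $8366.6 + $11851 + $4948.1 + $5298.3 + $1030.8 = $31494.8.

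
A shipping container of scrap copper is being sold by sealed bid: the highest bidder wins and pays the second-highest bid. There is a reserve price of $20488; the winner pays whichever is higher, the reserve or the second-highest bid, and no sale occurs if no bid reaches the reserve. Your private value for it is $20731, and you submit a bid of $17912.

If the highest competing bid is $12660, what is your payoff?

$0

Your bid $17912 is the highest bid but falls below the reserve $20488, so the item goes unsold. Payoff $0.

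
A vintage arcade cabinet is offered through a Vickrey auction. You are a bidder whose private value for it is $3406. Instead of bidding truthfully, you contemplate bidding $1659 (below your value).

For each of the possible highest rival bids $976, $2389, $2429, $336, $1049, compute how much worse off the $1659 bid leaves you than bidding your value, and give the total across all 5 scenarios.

$1994

The deviation costs you only when the competing bid falls strictly between $1659 and $3406; elsewhere both bids give the same outcome.
$976: outcomes coincide → loss $0.
$2389: truthful payoff $1017, deviation payoff $0 → loss $1017.
$2429: truthful payoff $977, deviation payoff $0 → loss $977.
$336: outcomes coincide → loss $0.
$1049: outcomes coincide → loss $0.
Total loss = $1017 + $977 = $1994.
Truthful bidding weakly dominates here: raising your bid can only win items priced above your value, and lowering it can only forfeit items priced below.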